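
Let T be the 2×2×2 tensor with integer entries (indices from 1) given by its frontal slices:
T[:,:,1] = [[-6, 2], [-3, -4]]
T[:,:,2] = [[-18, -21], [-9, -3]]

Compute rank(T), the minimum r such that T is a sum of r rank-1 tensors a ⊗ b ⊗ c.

2

Lower bound: the mode-3 unfolding of T (rows indexed by k, columns by (i,j) = (1,1), (1,2), (2,1), (2,2)) is [[-6, 2, -3, -4], [-18, -21, -9, -3]].
There the 2×2 minor on rows k ∈ {1, 2}, columns (i,j) ∈ {(1,1), (1,2)} is det [[-6, 2], [-18, -21]] = 162 ≠ 0, so this unfolding has rank ≥ 2; CP rank is at least every unfolding rank, so rank(T) ≥ 2. (Flattening ranks never certify an upper bound on CP rank; for that we must actually write T with 2 rank-1 terms.)
Upper bound — finding two terms. Write S_k = T[:,:,k] for the frontal slices: S₁ = [[-6, 2], [-3, -4]], S₂ = [[-18, -21], [-9, -3]].
If T = a₁ ⊗ b₁ ⊗ c₁ + a₂ ⊗ b₂ ⊗ c₂ then each S_k = c₁[k]·a₁b₁ᵀ + c₂[k]·a₂b₂ᵀ. S₁ and S₂ are linearly independent, so a₁b₁ᵀ and a₂b₂ᵀ must span the same plane of matrices: they are the rank-1 matrices of the form x·S₁ + y·S₂.
det(x·S₁ + y·S₂) is 30·x² + 45·xy − 135·y² = 15·(2·x − 3·y)(x + 3·y), vanishing at (x:y) = (3:2) and (3:-1).
M₁ = 3·S₁ + 2·S₂ = [[-54, -36], [-27, -18]] = (-9)·(2, 1)(3, 2)ᵀ and M₂ = 3·S₁ − S₂ = [[0, 27], [0, -9]] = 9·(3, -1)(0, 1)ᵀ, so take a₁ = (2, 1), b₁ = (3, 2), a₂ = (3, -1), b₂ = (0, 1).
Each slice is an integer combination of E₁ = a₁b₁ᵀ and E₂ = a₂b₂ᵀ: S₁ = −E₁ + 2·E₂, S₂ = −3·E₁ − 3·E₂; reading off coefficients, c₁ = (-1, -3) and c₂ = (2, -3).
Hence T = (2, 1) ⊗ (3, 2) ⊗ (-1, -3) + (3, -1) ⊗ (0, 1) ⊗ (2, -3), so rank(T) ≤ 2.
These bounds meet, so rank(T) = 2.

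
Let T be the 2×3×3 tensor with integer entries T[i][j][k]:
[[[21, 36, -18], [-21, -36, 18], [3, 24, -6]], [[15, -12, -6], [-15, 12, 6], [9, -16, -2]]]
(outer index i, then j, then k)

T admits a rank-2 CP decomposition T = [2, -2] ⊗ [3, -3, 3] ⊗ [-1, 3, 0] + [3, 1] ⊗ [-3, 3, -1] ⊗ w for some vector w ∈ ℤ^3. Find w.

w = [-3, -2, 2]

Subtract the known terms from T to get the rank-1 residual R = [3, 1] ⊗ [-3, 3, -1] ⊗ w, so R[i,j,k] = a[i]·b[j]·w[k]. Pick indices with nonzero a[0]·b[0] = (3)·(-3) = -9. Only the fibre through (0,0,·) is needed: R[0,0,:] = T[0,0,:] − Σₗ aₗ[0]bₗ[0]cₗ = [21, 36, -18] − (2)·(3)·[-1, 3, 0] = [27, 18, -18]. Then w[k] = R[0,0,k] / -9 for each k, giving w = [27, 18, -18] / -9 = [-3, -2, 2].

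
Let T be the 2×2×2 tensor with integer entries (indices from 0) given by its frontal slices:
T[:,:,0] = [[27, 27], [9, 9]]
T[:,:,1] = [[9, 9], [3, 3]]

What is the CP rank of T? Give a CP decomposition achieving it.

rank(T) = 1

Lower bound: T ≠ 0 (e.g. T[0,0,0] = 27), so rank(T) ≥ 1.
Upper bound: the mode-1 fibre T[:,0,0] = [27, 9] gives a = (3, 1) (primitive direction); the mode-2 fibre T[0,:,0] = [27, 27] gives b = (1, 1); then c[k] = T[0,0,k] / (a[0]·b[0]) = [27, 9] / 3 = (9, 3).
Expanding (3, 1) ⊗ (1, 1) ⊗ (9, 3) reproduces all 8 entries of T, so T = (3, 1) ⊗ (1, 1) ⊗ (9, 3) and rank(T) ≤ 1.
These bounds meet, so rank(T) = 1.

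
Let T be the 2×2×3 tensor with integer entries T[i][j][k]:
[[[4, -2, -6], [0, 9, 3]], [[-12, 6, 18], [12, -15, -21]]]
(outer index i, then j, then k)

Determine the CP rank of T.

2

Lower bound: the mode-1 unfolding of T (rows indexed by i, columns by (j,k) = (0,0), (0,1), (0,2), (1,0), (1,1), (1,2)) is [[4, -2, -6, 0, 9, 3], [-12, 6, 18, 12, -15, -21]].
There the 2×2 minor on rows i ∈ {0, 1}, columns (j,k) ∈ {(0,0), (1,0)} is det [[4, 0], [-12, 12]] = 48 ≠ 0, so this unfolding has rank ≥ 2; CP rank is at least every unfolding rank, so rank(T) ≥ 2. (Flattening ranks never certify an upper bound on CP rank; for that we must actually write T with 2 rank-1 terms.)
Upper bound — finding two terms. Write S_k = T[:,:,k] for the frontal slices: S₀ = [[4, 0], [-12, 12]], S₁ = [[-2, 9], [6, -15]], S₂ = [[-6, 3], [18, -21]].
If T = a₁ ∘ b₁ ∘ c₁ + a₂ ∘ b₂ ∘ c₂ then each S_k = c₁[k]·a₁b₁ᵀ + c₂[k]·a₂b₂ᵀ. S₀ and S₁ are linearly independent, so a₁b₁ᵀ and a₂b₂ᵀ must span the same plane of matrices: they are the rank-1 matrices of the form x·S₀ + y·S₁.
det(x·S₀ + y·S₁) is 48·x² + 24·xy − 24·y² = 24·(2·x − y)(x + y), vanishing at (x:y) = (1:2) and (1:-1).
M₁ = S₀ + 2·S₁ = [[0, 18], [0, -18]] = 18·[1, -1][0, 1]ᵀ and M₂ = S₀ − S₁ = [[6, -9], [-18, 27]] = 3·[1, -3][2, -3]ᵀ, so take a₁ = [1, -1], b₁ = [0, 1], a₂ = [1, -3], b₂ = [2, -3].
Each slice is an integer combination of E₁ = a₁b₁ᵀ and E₂ = a₂b₂ᵀ: S₀ = 6·E₁ + 2·E₂, S₁ = 6·E₁ − E₂, S₂ = −6·E₁ − 3·E₂; reading off coefficients, c₁ = [6, 6, -6] and c₂ = [2, -1, -3].
Hence T = [1, -1] ∘ [0, 1] ∘ [6, 6, -6] + [1, -3] ∘ [2, -3] ∘ [2, -1, -3], so rank(T) ≤ 2.
These bounds meet, so rank(T) = 2.
Check entry T[1,0,1] = 6: (-1)·(0)·(6) + (-3)·(2)·(-1) = 6.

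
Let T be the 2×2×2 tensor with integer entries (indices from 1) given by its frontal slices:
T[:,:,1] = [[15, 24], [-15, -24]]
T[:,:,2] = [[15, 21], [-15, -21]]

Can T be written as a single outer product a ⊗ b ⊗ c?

The mode-3 unfolding of T (rows indexed by k, columns by (i,j) = (1,1), (1,2), (2,1), (2,2)) is [[15, 24, -15, -24], [15, 21, -15, -21]].
There the 2×2 minor on rows k ∈ {1, 2}, columns (i,j) ∈ {(1,1), (1,2)} is det [[15, 24], [15, 21]] = -45 ≠ 0, so this unfolding has rank ≥ 2; CP rank is at least every unfolding rank, so rank(T) ≥ 2.
In particular rank(T) ≥ 2 > 1, so T is not rank-1.

No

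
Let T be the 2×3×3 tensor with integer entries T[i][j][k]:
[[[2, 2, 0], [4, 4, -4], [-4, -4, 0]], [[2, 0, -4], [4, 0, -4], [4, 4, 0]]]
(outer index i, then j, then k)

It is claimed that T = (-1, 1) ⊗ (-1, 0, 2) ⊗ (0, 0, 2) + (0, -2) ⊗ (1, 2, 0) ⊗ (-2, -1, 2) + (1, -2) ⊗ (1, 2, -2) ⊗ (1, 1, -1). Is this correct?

Reconstruct entry (0,0,0) from the claimed factors: Σₗ aₗ[0]bₗ[0]cₗ[0] = (-1)·(-1)·(0) + (0)·(1)·(-2) + (1)·(1)·(1) = 1, but T[0,0,0] = 2. The claim is false.

No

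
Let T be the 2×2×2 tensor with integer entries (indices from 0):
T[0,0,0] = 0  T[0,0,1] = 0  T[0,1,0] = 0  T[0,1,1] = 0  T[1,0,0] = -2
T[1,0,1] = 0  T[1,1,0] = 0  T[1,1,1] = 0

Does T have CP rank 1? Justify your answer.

Yes

If T = a ⊗ b ⊗ c then every fibre of T is a multiple of the corresponding factor, so read the factors off the fibres through the nonzero entry T[1,0,0] = -2.
The mode-1 fibre T[:,0,0] = [0, -2] gives a = [0, 1] (primitive direction); the mode-2 fibre T[1,:,0] = [-2, 0] gives b = [1, 0]; then c[k] = T[1,0,k] / (a[1]·b[0]) = [-2, 0] / 1 = [-2, 0].
Expanding [0, 1] ⊗ [1, 0] ⊗ [-2, 0] reproduces all 8 entries of T, so T = [0, 1] ⊗ [1, 0] ⊗ [-2, 0] and rank(T) ≤ 1.
Equivalently every frontal slice T[:,:,k] is c[k] times the rank-1 matrix [0, 1] ⊗ [1, 0]. So T has rank 1 (it is nonzero).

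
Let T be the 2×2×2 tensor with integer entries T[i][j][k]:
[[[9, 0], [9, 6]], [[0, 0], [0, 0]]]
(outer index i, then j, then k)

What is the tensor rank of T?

Lower bound: the mode-3 unfolding of T (rows indexed by k, columns by (i,j) = (0,0), (0,1), (1,0), (1,1)) is [[9, 9, 0, 0], [0, 6, 0, 0]].
There the 2×2 minor on rows k ∈ {0, 1}, columns (i,j) ∈ {(0,0), (0,1)} is det [[9, 9], [0, 6]] = 54 ≠ 0, so this unfolding has rank ≥ 2; CP rank is at least every unfolding rank, so rank(T) ≥ 2. (Unfolding ranks only ever bound the CP rank from below — rank(T) can be strictly larger than all of them — so the matching upper bound has to come from an explicit 2-term decomposition.)
Upper bound — finding two terms. Every mode-1 slice of T is a multiple of one matrix: T[i,:,:] = a[i]·M with a = [1, 0] and M = [[9, 0], [9, 6]] (rows indexed by j, columns by k). So it suffices to write M as a sum of two rank-1 matrices.
Splitting M by its rows (j = 0, 1), M = [1, 0][9, 0]ᵀ + [0, 1][9, 6]ᵀ.
Hence T = [1, 0] ⊗ [1, 0] ⊗ [9, 0] + [1, 0] ⊗ [0, 1] ⊗ [9, 6], so rank(T) ≤ 2.
These bounds meet, so rank(T) = 2.

2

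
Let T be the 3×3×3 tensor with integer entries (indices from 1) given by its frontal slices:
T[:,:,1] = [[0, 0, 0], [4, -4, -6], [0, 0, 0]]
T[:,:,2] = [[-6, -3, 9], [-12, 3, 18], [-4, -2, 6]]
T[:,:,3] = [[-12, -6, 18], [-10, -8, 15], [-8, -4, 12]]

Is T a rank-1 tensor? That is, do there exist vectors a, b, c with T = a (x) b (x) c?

No

The mode-1 unfolding of T (rows indexed by i, columns by (j,k) = (1,1), (1,2), (1,3), (2,1), (2,2), (2,3), (3,1), (3,2), (3,3)) is [[0, -6, -12, 0, -3, -6, 0, 9, 18], [4, -12, -10, -4, 3, -8, -6, 18, 15], [0, -4, -8, 0, -2, -4, 0, 6, 12]].
There the 2×2 minor on rows i ∈ {1, 2}, columns (j,k) ∈ {(1,1), (1,2)} is det [[0, -6], [4, -12]] = 24 ≠ 0, so this unfolding has rank ≥ 2; CP rank is at least every unfolding rank, so rank(T) ≥ 2.
In particular rank(T) ≥ 2 > 1, so T is not rank-1.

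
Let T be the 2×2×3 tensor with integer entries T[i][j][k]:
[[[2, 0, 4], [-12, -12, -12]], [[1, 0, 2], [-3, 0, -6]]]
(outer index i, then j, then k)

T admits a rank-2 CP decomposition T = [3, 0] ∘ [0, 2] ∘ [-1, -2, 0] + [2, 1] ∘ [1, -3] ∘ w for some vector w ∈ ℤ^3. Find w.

Subtract the known terms from T to get the rank-1 residual R = [2, 1] ∘ [1, -3] ∘ w, so R[i,j,k] = a[i]·b[j]·w[k]. Pick indices with nonzero a[0]·b[0] = (2)·(1) = 2. Only the fibre through (0,0,·) is needed: R[0,0,:] = T[0,0,:] − Σₗ aₗ[0]bₗ[0]cₗ = [2, 0, 4] − (3)·(0)·[-1, -2, 0] = [2, 0, 4]. Then w[k] = R[0,0,k] / 2 for each k, giving w = [2, 0, 4] / 2 = [1, 0, 2].

w = [1, 0, 2]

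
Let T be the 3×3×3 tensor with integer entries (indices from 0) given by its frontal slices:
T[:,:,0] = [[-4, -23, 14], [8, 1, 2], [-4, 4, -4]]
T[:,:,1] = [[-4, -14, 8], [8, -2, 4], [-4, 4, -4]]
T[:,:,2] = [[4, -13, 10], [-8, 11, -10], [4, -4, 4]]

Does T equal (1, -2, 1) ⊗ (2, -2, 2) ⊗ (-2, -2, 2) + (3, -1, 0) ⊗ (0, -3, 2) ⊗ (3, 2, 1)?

Reconstruct entrywise from the claimed factors. For example, T[0,0,0] = -4 and Σₗ aₗ[0]bₗ[0]cₗ[0] = (1)·(2)·(-2) + (3)·(0)·(3) = -4; checking all 27 entries, every one matches. The claim holds.

Yes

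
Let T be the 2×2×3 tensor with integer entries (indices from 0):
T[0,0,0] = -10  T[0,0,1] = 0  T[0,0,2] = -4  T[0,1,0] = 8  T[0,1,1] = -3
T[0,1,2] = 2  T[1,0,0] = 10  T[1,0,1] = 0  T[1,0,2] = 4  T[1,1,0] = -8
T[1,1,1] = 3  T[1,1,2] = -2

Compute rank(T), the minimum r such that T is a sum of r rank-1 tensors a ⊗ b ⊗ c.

2

Lower bound: in the mode-3 unfolding of T (rows indexed by k, columns by (i,j)) the 2×2 minor on rows k ∈ {0, 1}, columns (i,j) ∈ {(0,0), (0,1)} is det [[-10, 8], [0, -3]] = 30 ≠ 0, so that unfolding has rank ≥ 2 and hence rank(T) ≥ 2 (CP rank is at least every unfolding rank, though it can be larger).
Upper bound: T[i,:,:] = a[i]·M for every slice, with a = (1, -1) and M = [[-10, 0, -4], [8, -3, 2]] (rows j, columns k).
Splitting M by its rows (j = 0, 1), M = (1, 0)(-10, 0, -4)ᵀ + (0, 1)(8, -3, 2)ᵀ.
Hence T = (1, -1) ⊗ (1, 0) ⊗ (-10, 0, -4) + (1, -1) ⊗ (0, 1) ⊗ (8, -3, 2), so rank(T) ≤ 2.
These bounds meet, so rank(T) = 2.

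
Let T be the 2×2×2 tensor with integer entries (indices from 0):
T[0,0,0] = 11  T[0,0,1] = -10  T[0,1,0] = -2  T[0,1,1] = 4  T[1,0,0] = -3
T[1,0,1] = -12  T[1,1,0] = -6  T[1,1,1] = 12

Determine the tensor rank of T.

2

Lower bound: the mode-1 unfolding of T (rows indexed by i, columns by (j,k) = (0,0), (0,1), (1,0), (1,1)) is [[11, -10, -2, 4], [-3, -12, -6, 12]].
There the 2×2 minor on rows i ∈ {0, 1}, columns (j,k) ∈ {(0,0), (0,1)} is det [[11, -10], [-3, -12]] = -162 ≠ 0, so this unfolding has rank ≥ 2; CP rank is at least every unfolding rank, so rank(T) ≥ 2. (This is only a lower bound: in general the CP rank may exceed every unfolding rank, so we still need to exhibit 2 rank-1 terms summing to T.)
Upper bound — finding two terms. Write S_k = T[:,:,k] for the frontal slices: S₀ = [[11, -2], [-3, -6]], S₁ = [[-10, 4], [-12, 12]].
If T = a₁ ∘ b₁ ∘ c₁ + a₂ ∘ b₂ ∘ c₂ then each S_k = c₁[k]·a₁b₁ᵀ + c₂[k]·a₂b₂ᵀ. S₀ and S₁ are linearly independent, so a₁b₁ᵀ and a₂b₂ᵀ must span the same plane of matrices: they are the rank-1 matrices of the form x·S₀ + y·S₁.
det(x·S₀ + y·S₁) is −72·x² + 180·xy − 72·y² = (-36)·(x − 2·y)(2·x − y), vanishing at (x:y) = (2:1) and (1:2).
M₁ = 2·S₀ + S₁ = [[12, 0], [-18, 0]] = 6·[2, -3][1, 0]ᵀ and M₂ = S₀ + 2·S₁ = [[-9, 6], [-27, 18]] = (-3)·[1, 3][3, -2]ᵀ, so take a₁ = [2, -3], b₁ = [1, 0], a₂ = [1, 3], b₂ = [3, -2].
Each slice is an integer combination of E₁ = a₁b₁ᵀ and E₂ = a₂b₂ᵀ: S₀ = 4·E₁ + E₂, S₁ = −2·E₁ − 2·E₂; reading off coefficients, c₁ = [4, -2] and c₂ = [1, -2].
Hence T = [2, -3] ∘ [1, 0] ∘ [4, -2] + [1, 3] ∘ [3, -2] ∘ [1, -2], so rank(T) ≤ 2.
These bounds meet, so rank(T) = 2.
Check entry T[0,0,0] = 11: (2)·(1)·(4) + (1)·(3)·(1) = 11.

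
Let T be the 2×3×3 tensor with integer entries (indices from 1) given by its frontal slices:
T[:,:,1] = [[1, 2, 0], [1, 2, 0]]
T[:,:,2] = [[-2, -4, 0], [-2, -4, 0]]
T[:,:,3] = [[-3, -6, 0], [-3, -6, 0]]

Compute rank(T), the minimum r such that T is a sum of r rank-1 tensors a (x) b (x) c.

1

Lower bound: T ≠ 0 (e.g. T[1,1,1] = 1), so rank(T) ≥ 1.
Upper bound: if T = a (x) b (x) c then every fibre of T is a multiple of the corresponding factor, so read the factors off the fibres through the nonzero entry T[1,1,1] = 1.
The mode-1 fibre T[:,1,1] = [1, 1] gives a = [1, 1] (primitive direction); the mode-2 fibre T[1,:,1] = [1, 2, 0] gives b = [1, 2, 0]; then c[k] = T[1,1,k] / (a[1]·b[1]) = [1, -2, -3] / 1 = [1, -2, -3].
Expanding [1, 1] (x) [1, 2, 0] (x) [1, -2, -3] reproduces all 18 entries of T, so T = [1, 1] (x) [1, 2, 0] (x) [1, -2, -3] and rank(T) ≤ 1.
These bounds meet, so rank(T) = 1.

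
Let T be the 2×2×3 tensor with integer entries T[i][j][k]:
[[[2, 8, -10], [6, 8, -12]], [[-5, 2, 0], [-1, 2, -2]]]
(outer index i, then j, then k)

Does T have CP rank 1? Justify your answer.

The mode-3 unfolding of T (rows indexed by k, columns by (i,j) = (0,0), (0,1), (1,0), (1,1)) is [[2, 6, -5, -1], [8, 8, 2, 2], [-10, -12, 0, -2]].
There the 3×3 minor on rows k ∈ {0, 1, 2}, columns (i,j) ∈ {(0,0), (0,1), (1,0)} is det [[2, 6, -5], [8, 8, 2], [-10, -12, 0]] = 8 ≠ 0, so this unfolding has rank ≥ 3; CP rank is at least every unfolding rank, so rank(T) ≥ 3.
In particular rank(T) ≥ 3 > 1, so T is not rank-1.

No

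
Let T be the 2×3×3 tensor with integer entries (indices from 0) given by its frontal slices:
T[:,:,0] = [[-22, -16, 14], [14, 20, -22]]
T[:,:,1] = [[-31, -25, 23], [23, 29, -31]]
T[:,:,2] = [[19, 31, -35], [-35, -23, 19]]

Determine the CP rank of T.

Lower bound: the mode-2 unfolding of T (rows indexed by j, columns by (i,k) = (0,0), (0,1), (0,2), (1,0), (1,1), (1,2)) is [[-22, -31, 19, 14, 23, -35], [-16, -25, 31, 20, 29, -23], [14, 23, -35, -22, -31, 19]].
There the 2×2 minor on rows j ∈ {0, 1}, columns (i,k) ∈ {(0,0), (0,1)} is det [[-22, -31], [-16, -25]] = 54 ≠ 0, so this unfolding has rank ≥ 2; CP rank is at least every unfolding rank, so rank(T) ≥ 2. (Flattening ranks never certify an upper bound on CP rank; for that we must actually write T with 2 rank-1 terms.)
Upper bound — finding two terms. Write S_k = T[:,:,k] for the frontal slices: S₀ = [[-22, -16, 14], [14, 20, -22]], S₁ = [[-31, -25, 23], [23, 29, -31]], S₂ = [[19, 31, -35], [-35, -23, 19]].
If T = a₁ ⊗ b₁ ⊗ c₁ + a₂ ⊗ b₂ ⊗ c₂ then each S_k = c₁[k]·a₁b₁ᵀ + c₂[k]·a₂b₂ᵀ. S₀ and S₁ are linearly independent, so a₁b₁ᵀ and a₂b₂ᵀ must span the same plane of matrices: they are the rank-1 matrices of the form x·S₀ + y·S₁.
The 2×2 minor of x·S₀ + y·S₁ on rows {0,1}, columns {0,1} is −216·x² − 540·xy − 324·y² = (-108)·(2·x + 3·y)(x + y), vanishing at (x:y) = (3:-2) and (1:-1).
M₁ = 3·S₀ − 2·S₁ = [[-4, 2, -4], [-4, 2, -4]] = (-2)·(1, 1)(2, -1, 2)ᵀ and M₂ = S₀ − S₁ = [[9, 9, -9], [-9, -9, 9]] = 9·(1, -1)(1, 1, -1)ᵀ, so take a₁ = (1, 1), b₁ = (2, -1, 2), a₂ = (1, -1), b₂ = (1, 1, -1).
Each slice is an integer combination of E₁ = a₁b₁ᵀ and E₂ = a₂b₂ᵀ: S₀ = −2·E₁ − 18·E₂, S₁ = −2·E₁ − 27·E₂, S₂ = −4·E₁ + 27·E₂; reading off coefficients, c₁ = (-2, -2, -4) and c₂ = (-18, -27, 27).
Hence T = (1, 1) ⊗ (2, -1, 2) ⊗ (-2, -2, -4) + (1, -1) ⊗ (1, 1, -1) ⊗ (-18, -27, 27), so rank(T) ≤ 2.
These bounds meet, so rank(T) = 2.

2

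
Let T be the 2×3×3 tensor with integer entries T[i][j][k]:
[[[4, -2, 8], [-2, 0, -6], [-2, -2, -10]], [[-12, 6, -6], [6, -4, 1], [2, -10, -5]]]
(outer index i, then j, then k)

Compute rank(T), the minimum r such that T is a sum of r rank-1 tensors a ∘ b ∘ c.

3

Lower bound: in the mode-2 unfolding of T (rows indexed by j, columns by (i,k)) the 3×3 minor on rows j ∈ {0, 1, 2}, columns (i,k) ∈ {(0,0), (0,1), (1,0)} is det [[4, -2, -12], [-2, 0, 6], [-2, -2, 2]] = 16 ≠ 0, so that unfolding has rank ≥ 3 and hence rank(T) ≥ 3 (CP rank is at least every unfolding rank, though it can be larger).
Upper bound: T is a sum of 3 rank-1 terms, T = (0, 1) ∘ (2, -1, 1) ∘ (-2, -2, -1) + (1, -2) ∘ (2, -1, -1) ∘ (2, -2, 2) + (1, 1) ∘ (1, -1, -2) ∘ (0, 2, 4) (one valid choice — decompositions are not unique — normalised so each a, b is primitive with positive first nonzero entry; check it by expanding all entries), so rank(T) ≤ 3.
These bounds meet, so rank(T) = 3.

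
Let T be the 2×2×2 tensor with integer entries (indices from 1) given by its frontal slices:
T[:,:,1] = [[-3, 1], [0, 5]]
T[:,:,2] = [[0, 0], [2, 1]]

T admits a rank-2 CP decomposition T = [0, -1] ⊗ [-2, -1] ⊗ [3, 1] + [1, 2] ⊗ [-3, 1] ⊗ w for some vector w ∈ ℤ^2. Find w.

Subtract the known terms from T to get the rank-1 residual R = [1, 2] ⊗ [-3, 1] ⊗ w, so R[i,j,k] = a[i]·b[j]·w[k]. Pick indices with nonzero a[1]·b[1] = (1)·(-3) = -3. Only the fibre through (1,1,·) is needed: R[1,1,:] = T[1,1,:] − Σₗ aₗ[1]bₗ[1]cₗ = [-3, 0] − (0)·(-2)·[3, 1] = [-3, 0]. Then w[k] = R[1,1,k] / -3 for each k, giving w = [-3, 0] / -3 = [1, 0].

w = [1, 0]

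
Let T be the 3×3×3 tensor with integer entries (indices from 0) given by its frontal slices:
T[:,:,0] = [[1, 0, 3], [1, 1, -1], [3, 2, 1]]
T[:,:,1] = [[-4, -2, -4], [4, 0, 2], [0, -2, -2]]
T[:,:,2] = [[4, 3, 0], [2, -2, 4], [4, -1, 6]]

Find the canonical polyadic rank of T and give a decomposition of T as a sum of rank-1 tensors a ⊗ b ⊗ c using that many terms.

rank(T) = 3

Lower bound: the mode-2 unfolding of T (rows indexed by j, columns by (i,k) = (0,0), (0,1), (0,2), (1,0), (1,1), (1,2), (2,0), (2,1), (2,2)) is [[1, -4, 4, 1, 4, 2, 3, 0, 4], [0, -2, 3, 1, 0, -2, 2, -2, -1], [3, -4, 0, -1, 2, 4, 1, -2, 6]].
There the 3×3 minor on rows j ∈ {0, 1, 2}, columns (i,k) ∈ {(0,0), (0,1), (1,1)} is det [[1, -4, 4], [0, -2, 0], [3, -4, 2]] = 20 ≠ 0, so this unfolding has rank ≥ 3; CP rank is at least every unfolding rank, so rank(T) ≥ 3. (This is only a lower bound: in general the CP rank may exceed every unfolding rank, so we still need to exhibit 3 rank-1 terms summing to T.)
Upper bound: T is a sum of 3 rank-1 terms, T = (0, 1, 1) ⊗ (2, 0, 1) ⊗ (0, 2, 2) + (1, -1, -1) ⊗ (1, 1, -1) ⊗ (-1, 0, 2) + (1, 0, 1) ⊗ (2, 1, 2) ⊗ (1, -2, 1) (written with every a and b primitive with positive leading entry and the scale carried by c; CP decompositions are not unique, and this one is verified by expanding entrywise), so rank(T) ≤ 3.
These bounds meet, so rank(T) = 3.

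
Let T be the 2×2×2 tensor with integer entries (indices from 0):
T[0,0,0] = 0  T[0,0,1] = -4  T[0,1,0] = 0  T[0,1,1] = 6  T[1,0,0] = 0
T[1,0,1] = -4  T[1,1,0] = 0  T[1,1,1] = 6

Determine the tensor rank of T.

Lower bound: T ≠ 0 (e.g. T[0,0,1] = -4), so rank(T) ≥ 1.
Upper bound: if T = a ⊗ b ⊗ c then every fibre of T is a multiple of the corresponding factor, so read the factors off the fibres through the nonzero entry T[0,0,1] = -4.
The mode-1 fibre T[:,0,1] = [-4, -4] gives a = [1, 1] (primitive direction); the mode-2 fibre T[0,:,1] = [-4, 6] gives b = [2, -3]; then c[k] = T[0,0,k] / (a[0]·b[0]) = [0, -4] / 2 = [0, -2].
Expanding [1, 1] ⊗ [2, -3] ⊗ [0, -2] reproduces all 8 entries of T, so T = [1, 1] ⊗ [2, -3] ⊗ [0, -2] and rank(T) ≤ 1.
These bounds meet, so rank(T) = 1.

1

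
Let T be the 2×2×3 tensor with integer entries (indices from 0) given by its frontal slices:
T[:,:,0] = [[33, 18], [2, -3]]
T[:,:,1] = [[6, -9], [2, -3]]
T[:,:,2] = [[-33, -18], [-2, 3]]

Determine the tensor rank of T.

2

Lower bound: the mode-3 unfolding of T (rows indexed by k, columns by (i,j) = (0,0), (0,1), (1,0), (1,1)) is [[33, 18, 2, -3], [6, -9, 2, -3], [-33, -18, -2, 3]].
There the 2×2 minor on rows k ∈ {0, 1}, columns (i,j) ∈ {(0,0), (0,1)} is det [[33, 18], [6, -9]] = -405 ≠ 0, so this unfolding has rank ≥ 2; CP rank is at least every unfolding rank, so rank(T) ≥ 2. (Flattening ranks never certify an upper bound on CP rank; for that we must actually write T with 2 rank-1 terms.)
Upper bound — finding two terms. Write S_k = T[:,:,k] for the frontal slices: S₀ = [[33, 18], [2, -3]], S₁ = [[6, -9], [2, -3]], S₂ = [[-33, -18], [-2, 3]].
If T = a₁ ⊗ b₁ ⊗ c₁ + a₂ ⊗ b₂ ⊗ c₂ then each S_k = c₁[k]·a₁b₁ᵀ + c₂[k]·a₂b₂ᵀ. S₀ and S₁ are linearly independent, so a₁b₁ᵀ and a₂b₂ᵀ must span the same plane of matrices: they are the rank-1 matrices of the form x·S₀ + y·S₁.
det(x·S₀ + y·S₁) is −135·x² − 135·xy = (-135)·(x + y)(x), vanishing at (x:y) = (1:-1) and (0:1).
M₁ = S₀ − S₁ = [[27, 27], [0, 0]] = 27·[1, 0][1, 1]ᵀ and M₂ = S₁ = [[6, -9], [2, -3]] = [3, 1][2, -3]ᵀ, so take a₁ = [1, 0], b₁ = [1, 1], a₂ = [3, 1], b₂ = [2, -3].
Each slice is an integer combination of E₁ = a₁b₁ᵀ and E₂ = a₂b₂ᵀ: S₀ = 27·E₁ + E₂, S₁ = E₂, S₂ = −27·E₁ − E₂; reading off coefficients, c₁ = [27, 0, -27] and c₂ = [1, 1, -1].
Hence T = [1, 0] ⊗ [1, 1] ⊗ [27, 0, -27] + [3, 1] ⊗ [2, -3] ⊗ [1, 1, -1], so rank(T) ≤ 2.
These bounds meet, so rank(T) = 2.
Check entry T[1,0,2] = -2: (0)·(1)·(-27) + (1)·(2)·(-1) = -2.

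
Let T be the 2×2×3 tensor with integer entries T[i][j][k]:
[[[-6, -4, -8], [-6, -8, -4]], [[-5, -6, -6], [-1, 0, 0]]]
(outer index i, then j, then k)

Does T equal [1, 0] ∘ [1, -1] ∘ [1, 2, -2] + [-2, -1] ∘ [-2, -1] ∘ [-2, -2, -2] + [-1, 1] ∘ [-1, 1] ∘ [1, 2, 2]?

Reconstruct entrywise from the claimed factors. For example, T[0,1,2] = -4 and Σₗ aₗ[0]bₗ[1]cₗ[2] = (1)·(-1)·(-2) + (-2)·(-1)·(-2) + (-1)·(1)·(2) = -4; checking all 12 entries, every one matches. The claim holds.

Yes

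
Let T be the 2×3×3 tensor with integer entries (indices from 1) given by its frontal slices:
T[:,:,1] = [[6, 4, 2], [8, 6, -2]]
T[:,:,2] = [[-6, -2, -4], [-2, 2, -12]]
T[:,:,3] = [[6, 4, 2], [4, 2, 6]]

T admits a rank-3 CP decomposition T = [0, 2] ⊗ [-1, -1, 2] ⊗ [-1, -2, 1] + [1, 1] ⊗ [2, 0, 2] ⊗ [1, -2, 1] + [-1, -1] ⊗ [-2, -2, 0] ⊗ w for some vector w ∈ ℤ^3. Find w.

w = [2, -1, 2]

Subtract the known terms from T to get the rank-1 residual R = [-1, -1] ⊗ [-2, -2, 0] ⊗ w, so R[i,j,k] = a[i]·b[j]·w[k]. Pick indices with nonzero a[1]·b[1] = (-1)·(-2) = 2. Only the fibre through (1,1,·) is needed: R[1,1,:] = T[1,1,:] − Σₗ aₗ[1]bₗ[1]cₗ = [6, -6, 6] − (0)·(-1)·[-1, -2, 1] − (1)·(2)·[1, -2, 1] = [4, -2, 4]. Then w[k] = R[1,1,k] / 2 for each k, giving w = [4, -2, 4] / 2 = [2, -1, 2].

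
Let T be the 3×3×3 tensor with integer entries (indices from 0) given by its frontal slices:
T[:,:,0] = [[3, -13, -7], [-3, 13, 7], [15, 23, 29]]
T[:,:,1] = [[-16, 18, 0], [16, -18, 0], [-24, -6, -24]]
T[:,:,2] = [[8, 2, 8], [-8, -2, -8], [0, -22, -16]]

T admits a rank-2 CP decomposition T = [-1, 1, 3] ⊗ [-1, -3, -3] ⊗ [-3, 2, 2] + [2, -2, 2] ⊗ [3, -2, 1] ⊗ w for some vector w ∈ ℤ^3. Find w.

Subtract the known terms from T to get the rank-1 residual R = [2, -2, 2] ⊗ [3, -2, 1] ⊗ w, so R[i,j,k] = a[i]·b[j]·w[k]. Pick indices with nonzero a[0]·b[0] = (2)·(3) = 6. Only the fibre through (0,0,·) is needed: R[0,0,:] = T[0,0,:] − Σₗ aₗ[0]bₗ[0]cₗ = [3, -16, 8] − (-1)·(-1)·[-3, 2, 2] = [6, -18, 6]. Then w[k] = R[0,0,k] / 6 for each k, giving w = [6, -18, 6] / 6 = [1, -3, 1].

w = [1, -3, 1]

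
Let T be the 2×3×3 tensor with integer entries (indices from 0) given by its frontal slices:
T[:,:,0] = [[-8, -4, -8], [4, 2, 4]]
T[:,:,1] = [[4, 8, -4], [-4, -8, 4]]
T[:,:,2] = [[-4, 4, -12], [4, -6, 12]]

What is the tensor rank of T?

3

Lower bound: the mode-2 unfolding of T (rows indexed by j, columns by (i,k) = (0,0), (0,1), (0,2), (1,0), (1,1), (1,2)) is [[-8, 4, -4, 4, -4, 4], [-4, 8, 4, 2, -8, -6], [-8, -4, -12, 4, 4, 12]].
There the 3×3 minor on rows j ∈ {0, 1, 2}, columns (i,k) ∈ {(0,0), (0,1), (1,2)} is det [[-8, 4, 4], [-4, 8, -6], [-8, -4, 12]] = 128 ≠ 0, so this unfolding has rank ≥ 3; CP rank is at least every unfolding rank, so rank(T) ≥ 3. (Flattening ranks never certify an upper bound on CP rank; for that we must actually write T with 3 rank-1 terms.)
Upper bound: T is a sum of 3 rank-1 terms, T = [0, 1] ∘ [1, 0, 1] ∘ [0, 0, 4] + [1, -1] ∘ [1, 2, -1] ∘ [0, 4, 4] + [2, -1] ∘ [2, 1, 2] ∘ [-2, 0, -2] (written with every a and b primitive with positive leading entry and the scale carried by c; CP decompositions are not unique, and this one is verified by expanding entrywise), so rank(T) ≤ 3.
These bounds meet, so rank(T) = 3.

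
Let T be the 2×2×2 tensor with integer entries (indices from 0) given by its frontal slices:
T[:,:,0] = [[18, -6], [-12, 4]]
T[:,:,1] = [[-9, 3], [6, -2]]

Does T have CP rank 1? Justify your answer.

If T = a (x) b (x) c then every fibre of T is a multiple of the corresponding factor, so read the factors off the fibres through the nonzero entry T[0,0,0] = 18.
The mode-1 fibre T[:,0,0] = [18, -12] gives a = [3, -2] (primitive direction); the mode-2 fibre T[0,:,0] = [18, -6] gives b = [3, -1]; then c[k] = T[0,0,k] / (a[0]·b[0]) = [18, -9] / 9 = [2, -1].
Expanding [3, -2] (x) [3, -1] (x) [2, -1] reproduces all 8 entries of T, so T = [3, -2] (x) [3, -1] (x) [2, -1] and rank(T) ≤ 1.
Equivalently every frontal slice T[:,:,k] is c[k] times the rank-1 matrix [3, -2] (x) [3, -1]. So T has rank 1 (it is nonzero).

Yes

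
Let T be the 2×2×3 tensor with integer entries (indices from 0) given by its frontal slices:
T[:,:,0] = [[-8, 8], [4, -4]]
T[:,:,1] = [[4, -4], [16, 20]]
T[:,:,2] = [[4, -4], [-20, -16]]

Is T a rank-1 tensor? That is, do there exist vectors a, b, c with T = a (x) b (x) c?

No

The mode-1 unfolding of T (rows indexed by i, columns by (j,k) = (0,0), (0,1), (0,2), (1,0), (1,1), (1,2)) is [[-8, 4, 4, 8, -4, -4], [4, 16, -20, -4, 20, -16]].
There the 2×2 minor on rows i ∈ {0, 1}, columns (j,k) ∈ {(0,0), (0,1)} is det [[-8, 4], [4, 16]] = -144 ≠ 0, so this unfolding has rank ≥ 2; CP rank is at least every unfolding rank, so rank(T) ≥ 2.
In particular rank(T) ≥ 2 > 1, so T is not rank-1.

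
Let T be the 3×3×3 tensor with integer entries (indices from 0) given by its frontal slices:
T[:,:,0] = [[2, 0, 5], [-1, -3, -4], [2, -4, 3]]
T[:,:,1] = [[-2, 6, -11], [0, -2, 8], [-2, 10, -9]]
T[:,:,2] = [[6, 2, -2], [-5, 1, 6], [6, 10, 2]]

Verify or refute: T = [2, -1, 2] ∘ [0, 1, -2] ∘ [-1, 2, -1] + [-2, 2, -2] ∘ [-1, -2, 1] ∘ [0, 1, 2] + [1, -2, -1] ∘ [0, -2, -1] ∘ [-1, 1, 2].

No

Reconstruct entry (0,0,0) from the claimed factors: Σₗ aₗ[0]bₗ[0]cₗ[0] = (2)·(0)·(-1) + (-2)·(-1)·(0) + (1)·(0)·(-1) = 0, but T[0,0,0] = 2. The claim is false.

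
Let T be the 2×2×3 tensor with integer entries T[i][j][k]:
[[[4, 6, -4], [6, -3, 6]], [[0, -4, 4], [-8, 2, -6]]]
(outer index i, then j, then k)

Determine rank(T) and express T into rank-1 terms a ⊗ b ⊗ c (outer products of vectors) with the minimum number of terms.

rank(T) = 2

Lower bound: the mode-1 unfolding of T (rows indexed by i, columns by (j,k) = (0,0), (0,1), (0,2), (1,0), (1,1), (1,2)) is [[4, 6, -4, 6, -3, 6], [0, -4, 4, -8, 2, -6]].
There the 2×2 minor on rows i ∈ {0, 1}, columns (j,k) ∈ {(0,0), (0,1)} is det [[4, 6], [0, -4]] = -16 ≠ 0, so this unfolding has rank ≥ 2; CP rank is at least every unfolding rank, so rank(T) ≥ 2. (Flattening ranks never certify an upper bound on CP rank; for that we must actually write T with 2 rank-1 terms.)
Upper bound — finding two terms. Write S_k = T[:,:,k] for the frontal slices: S₀ = [[4, 6], [0, -8]], S₁ = [[6, -3], [-4, 2]], S₂ = [[-4, 6], [4, -6]].
If T = a₁ ⊗ b₁ ⊗ c₁ + a₂ ⊗ b₂ ⊗ c₂ then each S_k = c₁[k]·a₁b₁ᵀ + c₂[k]·a₂b₂ᵀ. S₀ and S₁ are linearly independent, so a₁b₁ᵀ and a₂b₂ᵀ must span the same plane of matrices: they are the rank-1 matrices of the form x·S₀ + y·S₁.
det(x·S₀ + y·S₁) is −32·x² − 16·xy = (-16)·(2·x + y)(x), vanishing at (x:y) = (1:-2) and (0:1).
M₁ = S₀ − 2·S₁ = [[-8, 12], [8, -12]] = (-4)·[1, -1][2, -3]ᵀ and M₂ = S₁ = [[6, -3], [-4, 2]] = [3, -2][2, -1]ᵀ, so take a₁ = [1, -1], b₁ = [2, -3], a₂ = [3, -2], b₂ = [2, -1].
Each slice is an integer combination of E₁ = a₁b₁ᵀ and E₂ = a₂b₂ᵀ: S₀ = −4·E₁ + 2·E₂, S₁ = E₂, S₂ = −2·E₁; reading off coefficients, c₁ = [-4, 0, -2] and c₂ = [2, 1, 0].
Hence T = [1, -1] ⊗ [2, -3] ⊗ [-4, 0, -2] + [3, -2] ⊗ [2, -1] ⊗ [2, 1, 0], so rank(T) ≤ 2.
These bounds meet, so rank(T) = 2.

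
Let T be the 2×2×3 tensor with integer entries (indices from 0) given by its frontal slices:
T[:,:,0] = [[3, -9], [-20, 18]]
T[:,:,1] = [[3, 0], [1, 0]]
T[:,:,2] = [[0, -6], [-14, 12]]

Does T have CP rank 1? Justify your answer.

The mode-3 unfolding of T (rows indexed by k, columns by (i,j) = (0,0), (0,1), (1,0), (1,1)) is [[3, -9, -20, 18], [3, 0, 1, 0], [0, -6, -14, 12]].
There the 2×2 minor on rows k ∈ {0, 1}, columns (i,j) ∈ {(0,0), (0,1)} is det [[3, -9], [3, 0]] = 27 ≠ 0, so this unfolding has rank ≥ 2; CP rank is at least every unfolding rank, so rank(T) ≥ 2.
In particular rank(T) ≥ 2 > 1, so T is not rank-1.

No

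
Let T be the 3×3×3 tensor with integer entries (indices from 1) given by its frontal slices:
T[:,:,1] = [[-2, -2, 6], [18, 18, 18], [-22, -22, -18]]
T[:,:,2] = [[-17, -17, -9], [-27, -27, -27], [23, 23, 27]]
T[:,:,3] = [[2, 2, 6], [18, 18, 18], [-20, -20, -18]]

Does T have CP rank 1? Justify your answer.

The mode-2 unfolding of T (rows indexed by j, columns by (i,k) = (1,1), (1,2), (1,3), (2,1), (2,2), (2,3), (3,1), (3,2), (3,3)) is [[-2, -17, 2, 18, -27, 18, -22, 23, -20], [-2, -17, 2, 18, -27, 18, -22, 23, -20], [6, -9, 6, 18, -27, 18, -18, 27, -18]].
There the 2×2 minor on rows j ∈ {1, 3}, columns (i,k) ∈ {(1,1), (1,2)} is det [[-2, -17], [6, -9]] = 120 ≠ 0, so this unfolding has rank ≥ 2; CP rank is at least every unfolding rank, so rank(T) ≥ 2.
In particular rank(T) ≥ 2 > 1, so T is not rank-1.

No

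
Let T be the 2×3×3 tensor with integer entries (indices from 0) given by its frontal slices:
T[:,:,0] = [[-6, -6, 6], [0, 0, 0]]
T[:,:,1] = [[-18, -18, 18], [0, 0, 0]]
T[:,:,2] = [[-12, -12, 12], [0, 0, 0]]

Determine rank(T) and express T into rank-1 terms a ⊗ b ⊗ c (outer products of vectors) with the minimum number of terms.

Lower bound: T ≠ 0 (e.g. T[0,0,0] = -6), so rank(T) ≥ 1.
Upper bound: if T = a ⊗ b ⊗ c then every fibre of T is a multiple of the corresponding factor, so read the factors off the fibres through the nonzero entry T[0,0,0] = -6.
The mode-1 fibre T[:,0,0] = [-6, 0] gives a = [1, 0] (primitive direction); the mode-2 fibre T[0,:,0] = [-6, -6, 6] gives b = [1, 1, -1]; then c[k] = T[0,0,k] / (a[0]·b[0]) = [-6, -18, -12] / 1 = [-6, -18, -12].
Expanding [1, 0] ⊗ [1, 1, -1] ⊗ [-6, -18, -12] reproduces all 18 entries of T, so T = [1, 0] ⊗ [1, 1, -1] ⊗ [-6, -18, -12] and rank(T) ≤ 1.
These bounds meet, so rank(T) = 1.

rank(T) = 1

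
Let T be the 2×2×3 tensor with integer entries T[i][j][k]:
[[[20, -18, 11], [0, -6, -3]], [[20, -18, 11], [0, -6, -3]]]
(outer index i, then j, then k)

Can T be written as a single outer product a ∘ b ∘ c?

No

The mode-3 unfolding of T (rows indexed by k, columns by (i,j) = (0,0), (0,1), (1,0), (1,1)) is [[20, 0, 20, 0], [-18, -6, -18, -6], [11, -3, 11, -3]].
There the 2×2 minor on rows k ∈ {0, 1}, columns (i,j) ∈ {(0,0), (0,1)} is det [[20, 0], [-18, -6]] = -120 ≠ 0, so this unfolding has rank ≥ 2; CP rank is at least every unfolding rank, so rank(T) ≥ 2.
In particular rank(T) ≥ 2 > 1, so T is not rank-1.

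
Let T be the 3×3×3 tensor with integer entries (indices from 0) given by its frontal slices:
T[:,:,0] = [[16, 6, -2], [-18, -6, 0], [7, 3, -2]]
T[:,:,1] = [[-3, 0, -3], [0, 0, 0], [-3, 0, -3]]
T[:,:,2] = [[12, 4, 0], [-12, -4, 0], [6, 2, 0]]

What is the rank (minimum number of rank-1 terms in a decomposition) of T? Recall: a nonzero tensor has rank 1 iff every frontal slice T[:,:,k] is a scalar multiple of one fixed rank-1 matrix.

2

Lower bound: the mode-1 unfolding of T (rows indexed by i, columns by (j,k) = (0,0), (0,1), (0,2), (1,0), (1,1), (1,2), (2,0), (2,1), (2,2)) is [[16, -3, 12, 6, 0, 4, -2, -3, 0], [-18, 0, -12, -6, 0, -4, 0, 0, 0], [7, -3, 6, 3, 0, 2, -2, -3, 0]].
There the 2×2 minor on rows i ∈ {0, 1}, columns (j,k) ∈ {(0,0), (0,1)} is det [[16, -3], [-18, 0]] = -54 ≠ 0, so this unfolding has rank ≥ 2; CP rank is at least every unfolding rank, so rank(T) ≥ 2. (This is only a lower bound: in general the CP rank may exceed every unfolding rank, so we still need to exhibit 2 rank-1 terms summing to T.)
Upper bound — finding two terms. Write S_k = T[:,:,k] for the frontal slices: S₀ = [[16, 6, -2], [-18, -6, 0], [7, 3, -2]], S₁ = [[-3, 0, -3], [0, 0, 0], [-3, 0, -3]], S₂ = [[12, 4, 0], [-12, -4, 0], [6, 2, 0]].
If T = a₁ ∘ b₁ ∘ c₁ + a₂ ∘ b₂ ∘ c₂ then each S_k = c₁[k]·a₁b₁ᵀ + c₂[k]·a₂b₂ᵀ. S₀ and S₁ are linearly independent, so a₁b₁ᵀ and a₂b₂ᵀ must span the same plane of matrices: they are the rank-1 matrices of the form x·S₀ + y·S₁.
The 2×2 minor of x·S₀ + y·S₁ on rows {0,1}, columns {0,1} is 12·x² + 18·xy = 6·(2·x + 3·y)(x), vanishing at (x:y) = (3:-2) and (0:1).
M₁ = 3·S₀ − 2·S₁ = [[54, 18, 0], [-54, -18, 0], [27, 9, 0]] = 9·[2, -2, 1][3, 1, 0]ᵀ and M₂ = S₁ = [[-3, 0, -3], [0, 0, 0], [-3, 0, -3]] = (-3)·[1, 0, 1][1, 0, 1]ᵀ, so take a₁ = [2, -2, 1], b₁ = [3, 1, 0], a₂ = [1, 0, 1], b₂ = [1, 0, 1].
Each slice is an integer combination of E₁ = a₁b₁ᵀ and E₂ = a₂b₂ᵀ: S₀ = 3·E₁ − 2·E₂, S₁ = −3·E₂, S₂ = 2·E₁; reading off coefficients, c₁ = [3, 0, 2] and c₂ = [-2, -3, 0].
Hence T = [2, -2, 1] ∘ [3, 1, 0] ∘ [3, 0, 2] + [1, 0, 1] ∘ [1, 0, 1] ∘ [-2, -3, 0], so rank(T) ≤ 2.
These bounds meet, so rank(T) = 2.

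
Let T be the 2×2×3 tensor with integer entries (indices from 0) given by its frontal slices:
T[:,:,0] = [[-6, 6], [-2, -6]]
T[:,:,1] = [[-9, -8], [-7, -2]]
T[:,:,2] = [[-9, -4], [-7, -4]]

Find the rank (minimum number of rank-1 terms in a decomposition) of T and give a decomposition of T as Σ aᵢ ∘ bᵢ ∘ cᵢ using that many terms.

Lower bound: the mode-3 unfolding of T (rows indexed by k, columns by (i,j) = (0,0), (0,1), (1,0), (1,1)) is [[-6, 6, -2, -6], [-9, -8, -7, -2], [-9, -4, -7, -4]].
There the 3×3 minor on rows k ∈ {0, 1, 2}, columns (i,j) ∈ {(0,0), (0,1), (1,0)} is det [[-6, 6, -2], [-9, -8, -7], [-9, -4, -7]] = -96 ≠ 0, so this unfolding has rank ≥ 3; CP rank is at least every unfolding rank, so rank(T) ≥ 3. (Flattening ranks never certify an upper bound on CP rank; for that we must actually write T with 3 rank-1 terms.)
Upper bound: T is a sum of 3 rank-1 terms, T = (1, -1) ∘ (1, 0) ∘ (-2, -1, -1) + (1, 1) ∘ (2, 1) ∘ (-2, -4, -4) + (2, -1) ∘ (0, 1) ∘ (4, -2, 0) (one valid choice — decompositions are not unique — normalised so each a, b is primitive with positive first nonzero entry; check it by expanding all entries), so rank(T) ≤ 3.
These bounds meet, so rank(T) = 3.

rank(T) = 3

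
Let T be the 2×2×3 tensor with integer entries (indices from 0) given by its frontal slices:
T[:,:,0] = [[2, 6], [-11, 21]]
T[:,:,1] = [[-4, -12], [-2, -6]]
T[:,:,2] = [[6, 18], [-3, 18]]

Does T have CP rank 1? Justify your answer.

The mode-3 unfolding of T (rows indexed by k, columns by (i,j) = (0,0), (0,1), (1,0), (1,1)) is [[2, 6, -11, 21], [-4, -12, -2, -6], [6, 18, -3, 18]].
There the 2×2 minor on rows k ∈ {0, 1}, columns (i,j) ∈ {(0,0), (1,0)} is det [[2, -11], [-4, -2]] = -48 ≠ 0, so this unfolding has rank ≥ 2; CP rank is at least every unfolding rank, so rank(T) ≥ 2.
In particular rank(T) ≥ 2 > 1, so T is not rank-1.

No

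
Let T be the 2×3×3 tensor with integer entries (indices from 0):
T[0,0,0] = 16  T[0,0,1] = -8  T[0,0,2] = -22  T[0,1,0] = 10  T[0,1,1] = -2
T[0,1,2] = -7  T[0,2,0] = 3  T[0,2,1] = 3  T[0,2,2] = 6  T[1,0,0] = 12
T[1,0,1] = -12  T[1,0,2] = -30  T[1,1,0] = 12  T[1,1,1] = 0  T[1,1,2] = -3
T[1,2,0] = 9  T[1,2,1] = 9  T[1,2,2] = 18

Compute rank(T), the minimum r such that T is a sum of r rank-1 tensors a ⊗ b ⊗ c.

Lower bound: the mode-2 unfolding of T (rows indexed by j, columns by (i,k) = (0,0), (0,1), (0,2), (1,0), (1,1), (1,2)) is [[16, -8, -22, 12, -12, -30], [10, -2, -7, 12, 0, -3], [3, 3, 6, 9, 9, 18]].
There the 2×2 minor on rows j ∈ {0, 1}, columns (i,k) ∈ {(0,0), (0,1)} is det [[16, -8], [10, -2]] = 48 ≠ 0, so this unfolding has rank ≥ 2; CP rank is at least every unfolding rank, so rank(T) ≥ 2. (Flattening ranks never certify an upper bound on CP rank; for that we must actually write T with 2 rank-1 terms.)
Upper bound — finding two terms. Write S_k = T[:,:,k] for the frontal slices: S₀ = [[16, 10, 3], [12, 12, 9]], S₁ = [[-8, -2, 3], [-12, 0, 9]], S₂ = [[-22, -7, 6], [-30, -3, 18]].
If T = a₁ ⊗ b₁ ⊗ c₁ + a₂ ⊗ b₂ ⊗ c₂ then each S_k = c₁[k]·a₁b₁ᵀ + c₂[k]·a₂b₂ᵀ. S₀ and S₁ are linearly independent, so a₁b₁ᵀ and a₂b₂ᵀ must span the same plane of matrices: they are the rank-1 matrices of the form x·S₀ + y·S₁.
The 2×2 minor of x·S₀ + y·S₁ on rows {0,1}, columns {0,1} is 72·x² + 48·xy − 24·y² = 24·(3·x − y)(x + y), vanishing at (x:y) = (1:3) and (1:-1).
M₁ = S₀ + 3·S₁ = [[-8, 4, 12], [-24, 12, 36]] = (-4)·[1, 3][2, -1, -3]ᵀ and M₂ = S₀ − S₁ = [[24, 12, 0], [24, 12, 0]] = 12·[1, 1][2, 1, 0]ᵀ, so take a₁ = [1, 3], b₁ = [2, -1, -3], a₂ = [1, 1], b₂ = [2, 1, 0].
Each slice is an integer combination of E₁ = a₁b₁ᵀ and E₂ = a₂b₂ᵀ: S₀ = −E₁ + 9·E₂, S₁ = −E₁ − 3·E₂, S₂ = −2·E₁ − 9·E₂; reading off coefficients, c₁ = [-1, -1, -2] and c₂ = [9, -3, -9].
Hence T = [1, 3] ⊗ [2, -1, -3] ⊗ [-1, -1, -2] + [1, 1] ⊗ [2, 1, 0] ⊗ [9, -3, -9], so rank(T) ≤ 2.
These bounds meet, so rank(T) = 2.
Check entry T[0,2,1] = 3: (1)·(-3)·(-1) + (1)·(0)·(-3) = 3.

2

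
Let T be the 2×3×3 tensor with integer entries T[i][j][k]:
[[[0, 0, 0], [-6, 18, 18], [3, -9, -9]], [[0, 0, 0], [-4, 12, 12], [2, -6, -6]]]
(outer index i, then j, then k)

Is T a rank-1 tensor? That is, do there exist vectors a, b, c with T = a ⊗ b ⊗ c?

Yes

The mode-1 fibre T[:,1,0] = [-6, -4] gives a = [3, 2] (primitive direction); the mode-2 fibre T[0,:,0] = [0, -6, 3] gives b = [0, 2, -1]; then c[k] = T[0,1,k] / (a[0]·b[1]) = [-6, 18, 18] / 6 = [-1, 3, 3].
Expanding [3, 2] ⊗ [0, 2, -1] ⊗ [-1, 3, 3] reproduces all 18 entries of T, so T = [3, 2] ⊗ [0, 2, -1] ⊗ [-1, 3, 3] and rank(T) ≤ 1.
Equivalently every frontal slice T[:,:,k] is c[k] times the rank-1 matrix [3, 2] ⊗ [0, 2, -1]. So T has rank 1 (it is nonzero).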